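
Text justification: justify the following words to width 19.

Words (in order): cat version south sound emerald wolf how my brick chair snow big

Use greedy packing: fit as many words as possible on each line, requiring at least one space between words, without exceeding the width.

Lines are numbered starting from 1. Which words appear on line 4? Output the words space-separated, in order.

Line 1: ['cat', 'version', 'south'] (min_width=17, slack=2)
Line 2: ['sound', 'emerald', 'wolf'] (min_width=18, slack=1)
Line 3: ['how', 'my', 'brick', 'chair'] (min_width=18, slack=1)
Line 4: ['snow', 'big'] (min_width=8, slack=11)

Answer: snow big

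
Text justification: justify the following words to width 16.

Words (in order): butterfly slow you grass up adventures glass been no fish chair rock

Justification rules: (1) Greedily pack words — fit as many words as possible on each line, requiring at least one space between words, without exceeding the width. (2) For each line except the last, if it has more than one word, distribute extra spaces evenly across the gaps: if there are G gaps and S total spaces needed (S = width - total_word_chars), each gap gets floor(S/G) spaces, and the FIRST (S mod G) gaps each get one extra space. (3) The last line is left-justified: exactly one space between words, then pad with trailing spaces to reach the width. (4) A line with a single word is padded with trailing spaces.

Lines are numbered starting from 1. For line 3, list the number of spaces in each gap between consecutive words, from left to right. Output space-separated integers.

Line 1: ['butterfly', 'slow'] (min_width=14, slack=2)
Line 2: ['you', 'grass', 'up'] (min_width=12, slack=4)
Line 3: ['adventures', 'glass'] (min_width=16, slack=0)
Line 4: ['been', 'no', 'fish'] (min_width=12, slack=4)
Line 5: ['chair', 'rock'] (min_width=10, slack=6)

Answer: 1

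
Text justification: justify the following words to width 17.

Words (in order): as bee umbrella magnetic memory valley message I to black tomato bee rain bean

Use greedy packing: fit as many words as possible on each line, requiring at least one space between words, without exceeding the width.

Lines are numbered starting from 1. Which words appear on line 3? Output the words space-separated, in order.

Line 1: ['as', 'bee', 'umbrella'] (min_width=15, slack=2)
Line 2: ['magnetic', 'memory'] (min_width=15, slack=2)
Line 3: ['valley', 'message', 'I'] (min_width=16, slack=1)
Line 4: ['to', 'black', 'tomato'] (min_width=15, slack=2)
Line 5: ['bee', 'rain', 'bean'] (min_width=13, slack=4)

Answer: valley message I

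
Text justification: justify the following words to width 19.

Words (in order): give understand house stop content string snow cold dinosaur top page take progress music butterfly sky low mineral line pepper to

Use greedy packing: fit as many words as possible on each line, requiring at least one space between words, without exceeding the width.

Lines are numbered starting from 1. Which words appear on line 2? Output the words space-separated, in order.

Answer: house stop content

Derivation:
Line 1: ['give', 'understand'] (min_width=15, slack=4)
Line 2: ['house', 'stop', 'content'] (min_width=18, slack=1)
Line 3: ['string', 'snow', 'cold'] (min_width=16, slack=3)
Line 4: ['dinosaur', 'top', 'page'] (min_width=17, slack=2)
Line 5: ['take', 'progress', 'music'] (min_width=19, slack=0)
Line 6: ['butterfly', 'sky', 'low'] (min_width=17, slack=2)
Line 7: ['mineral', 'line', 'pepper'] (min_width=19, slack=0)
Line 8: ['to'] (min_width=2, slack=17)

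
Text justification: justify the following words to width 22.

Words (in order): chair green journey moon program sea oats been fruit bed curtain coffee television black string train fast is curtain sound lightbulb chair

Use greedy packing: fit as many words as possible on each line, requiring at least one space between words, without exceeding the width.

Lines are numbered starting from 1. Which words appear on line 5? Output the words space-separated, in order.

Answer: black string train

Derivation:
Line 1: ['chair', 'green', 'journey'] (min_width=19, slack=3)
Line 2: ['moon', 'program', 'sea', 'oats'] (min_width=21, slack=1)
Line 3: ['been', 'fruit', 'bed', 'curtain'] (min_width=22, slack=0)
Line 4: ['coffee', 'television'] (min_width=17, slack=5)
Line 5: ['black', 'string', 'train'] (min_width=18, slack=4)
Line 6: ['fast', 'is', 'curtain', 'sound'] (min_width=21, slack=1)
Line 7: ['lightbulb', 'chair'] (min_width=15, slack=7)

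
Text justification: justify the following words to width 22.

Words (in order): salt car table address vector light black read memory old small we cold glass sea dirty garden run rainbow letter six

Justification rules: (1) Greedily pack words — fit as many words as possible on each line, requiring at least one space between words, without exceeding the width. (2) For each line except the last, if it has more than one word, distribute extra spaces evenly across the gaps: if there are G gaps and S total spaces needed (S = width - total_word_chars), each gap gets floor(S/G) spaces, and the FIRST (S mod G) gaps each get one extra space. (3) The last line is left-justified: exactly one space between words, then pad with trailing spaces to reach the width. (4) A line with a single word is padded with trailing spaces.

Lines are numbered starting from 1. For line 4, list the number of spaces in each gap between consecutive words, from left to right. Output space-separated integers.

Answer: 3 3 2

Derivation:
Line 1: ['salt', 'car', 'table', 'address'] (min_width=22, slack=0)
Line 2: ['vector', 'light', 'black'] (min_width=18, slack=4)
Line 3: ['read', 'memory', 'old', 'small'] (min_width=21, slack=1)
Line 4: ['we', 'cold', 'glass', 'sea'] (min_width=17, slack=5)
Line 5: ['dirty', 'garden', 'run'] (min_width=16, slack=6)
Line 6: ['rainbow', 'letter', 'six'] (min_width=18, slack=4)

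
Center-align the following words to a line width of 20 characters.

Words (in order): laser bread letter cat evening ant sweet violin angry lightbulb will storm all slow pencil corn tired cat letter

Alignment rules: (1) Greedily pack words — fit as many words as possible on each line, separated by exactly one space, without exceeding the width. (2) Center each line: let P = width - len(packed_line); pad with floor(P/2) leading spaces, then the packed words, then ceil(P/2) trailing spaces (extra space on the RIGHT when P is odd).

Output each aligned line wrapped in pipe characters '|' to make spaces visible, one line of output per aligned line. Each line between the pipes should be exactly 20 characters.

Line 1: ['laser', 'bread', 'letter'] (min_width=18, slack=2)
Line 2: ['cat', 'evening', 'ant'] (min_width=15, slack=5)
Line 3: ['sweet', 'violin', 'angry'] (min_width=18, slack=2)
Line 4: ['lightbulb', 'will', 'storm'] (min_width=20, slack=0)
Line 5: ['all', 'slow', 'pencil', 'corn'] (min_width=20, slack=0)
Line 6: ['tired', 'cat', 'letter'] (min_width=16, slack=4)

Answer: | laser bread letter |
|  cat evening ant   |
| sweet violin angry |
|lightbulb will storm|
|all slow pencil corn|
|  tired cat letter  |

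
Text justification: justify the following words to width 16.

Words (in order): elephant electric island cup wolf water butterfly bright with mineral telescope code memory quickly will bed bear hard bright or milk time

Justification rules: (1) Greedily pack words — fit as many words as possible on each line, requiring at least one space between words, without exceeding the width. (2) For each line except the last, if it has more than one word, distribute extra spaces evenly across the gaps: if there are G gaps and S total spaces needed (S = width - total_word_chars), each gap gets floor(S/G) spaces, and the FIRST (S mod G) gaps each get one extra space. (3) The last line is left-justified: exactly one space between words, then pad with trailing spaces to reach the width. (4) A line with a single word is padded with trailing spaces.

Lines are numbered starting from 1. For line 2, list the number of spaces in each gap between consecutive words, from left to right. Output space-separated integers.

Answer: 2

Derivation:
Line 1: ['elephant'] (min_width=8, slack=8)
Line 2: ['electric', 'island'] (min_width=15, slack=1)
Line 3: ['cup', 'wolf', 'water'] (min_width=14, slack=2)
Line 4: ['butterfly', 'bright'] (min_width=16, slack=0)
Line 5: ['with', 'mineral'] (min_width=12, slack=4)
Line 6: ['telescope', 'code'] (min_width=14, slack=2)
Line 7: ['memory', 'quickly'] (min_width=14, slack=2)
Line 8: ['will', 'bed', 'bear'] (min_width=13, slack=3)
Line 9: ['hard', 'bright', 'or'] (min_width=14, slack=2)
Line 10: ['milk', 'time'] (min_width=9, slack=7)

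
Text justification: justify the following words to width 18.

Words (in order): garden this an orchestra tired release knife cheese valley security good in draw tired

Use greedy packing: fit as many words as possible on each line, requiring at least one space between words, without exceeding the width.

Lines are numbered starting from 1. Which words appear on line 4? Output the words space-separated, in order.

Line 1: ['garden', 'this', 'an'] (min_width=14, slack=4)
Line 2: ['orchestra', 'tired'] (min_width=15, slack=3)
Line 3: ['release', 'knife'] (min_width=13, slack=5)
Line 4: ['cheese', 'valley'] (min_width=13, slack=5)
Line 5: ['security', 'good', 'in'] (min_width=16, slack=2)
Line 6: ['draw', 'tired'] (min_width=10, slack=8)

Answer: cheese valley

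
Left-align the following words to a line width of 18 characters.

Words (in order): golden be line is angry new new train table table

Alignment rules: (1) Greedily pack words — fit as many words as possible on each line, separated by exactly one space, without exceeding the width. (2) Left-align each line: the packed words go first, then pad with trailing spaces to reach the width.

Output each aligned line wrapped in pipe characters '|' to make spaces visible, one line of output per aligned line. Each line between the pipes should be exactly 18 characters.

Answer: |golden be line is |
|angry new new     |
|train table table |

Derivation:
Line 1: ['golden', 'be', 'line', 'is'] (min_width=17, slack=1)
Line 2: ['angry', 'new', 'new'] (min_width=13, slack=5)
Line 3: ['train', 'table', 'table'] (min_width=17, slack=1)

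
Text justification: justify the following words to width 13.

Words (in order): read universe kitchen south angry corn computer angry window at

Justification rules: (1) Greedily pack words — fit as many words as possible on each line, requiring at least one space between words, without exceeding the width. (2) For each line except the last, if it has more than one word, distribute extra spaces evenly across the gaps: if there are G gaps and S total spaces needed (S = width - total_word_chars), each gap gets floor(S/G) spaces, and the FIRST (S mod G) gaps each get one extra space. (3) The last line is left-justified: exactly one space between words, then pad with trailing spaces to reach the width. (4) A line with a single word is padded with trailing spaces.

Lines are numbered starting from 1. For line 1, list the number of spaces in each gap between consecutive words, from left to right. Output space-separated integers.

Answer: 1

Derivation:
Line 1: ['read', 'universe'] (min_width=13, slack=0)
Line 2: ['kitchen', 'south'] (min_width=13, slack=0)
Line 3: ['angry', 'corn'] (min_width=10, slack=3)
Line 4: ['computer'] (min_width=8, slack=5)
Line 5: ['angry', 'window'] (min_width=12, slack=1)
Line 6: ['at'] (min_width=2, slack=11)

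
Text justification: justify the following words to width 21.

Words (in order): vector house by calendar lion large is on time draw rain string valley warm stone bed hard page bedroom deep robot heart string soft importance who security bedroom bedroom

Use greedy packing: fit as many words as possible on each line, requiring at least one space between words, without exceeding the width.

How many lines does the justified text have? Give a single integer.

Answer: 10

Derivation:
Line 1: ['vector', 'house', 'by'] (min_width=15, slack=6)
Line 2: ['calendar', 'lion', 'large'] (min_width=19, slack=2)
Line 3: ['is', 'on', 'time', 'draw', 'rain'] (min_width=20, slack=1)
Line 4: ['string', 'valley', 'warm'] (min_width=18, slack=3)
Line 5: ['stone', 'bed', 'hard', 'page'] (min_width=19, slack=2)
Line 6: ['bedroom', 'deep', 'robot'] (min_width=18, slack=3)
Line 7: ['heart', 'string', 'soft'] (min_width=17, slack=4)
Line 8: ['importance', 'who'] (min_width=14, slack=7)
Line 9: ['security', 'bedroom'] (min_width=16, slack=5)
Line 10: ['bedroom'] (min_width=7, slack=14)
Total lines: 10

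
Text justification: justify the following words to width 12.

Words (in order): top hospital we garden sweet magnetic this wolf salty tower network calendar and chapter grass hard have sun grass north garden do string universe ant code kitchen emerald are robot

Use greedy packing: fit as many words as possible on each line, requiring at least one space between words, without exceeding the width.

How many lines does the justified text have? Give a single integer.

Line 1: ['top', 'hospital'] (min_width=12, slack=0)
Line 2: ['we', 'garden'] (min_width=9, slack=3)
Line 3: ['sweet'] (min_width=5, slack=7)
Line 4: ['magnetic'] (min_width=8, slack=4)
Line 5: ['this', 'wolf'] (min_width=9, slack=3)
Line 6: ['salty', 'tower'] (min_width=11, slack=1)
Line 7: ['network'] (min_width=7, slack=5)
Line 8: ['calendar', 'and'] (min_width=12, slack=0)
Line 9: ['chapter'] (min_width=7, slack=5)
Line 10: ['grass', 'hard'] (min_width=10, slack=2)
Line 11: ['have', 'sun'] (min_width=8, slack=4)
Line 12: ['grass', 'north'] (min_width=11, slack=1)
Line 13: ['garden', 'do'] (min_width=9, slack=3)
Line 14: ['string'] (min_width=6, slack=6)
Line 15: ['universe', 'ant'] (min_width=12, slack=0)
Line 16: ['code', 'kitchen'] (min_width=12, slack=0)
Line 17: ['emerald', 'are'] (min_width=11, slack=1)
Line 18: ['robot'] (min_width=5, slack=7)
Total lines: 18

Answer: 18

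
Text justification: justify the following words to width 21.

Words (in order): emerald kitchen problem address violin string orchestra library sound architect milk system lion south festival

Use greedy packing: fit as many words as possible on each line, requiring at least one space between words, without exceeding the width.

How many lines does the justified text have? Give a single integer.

Answer: 7

Derivation:
Line 1: ['emerald', 'kitchen'] (min_width=15, slack=6)
Line 2: ['problem', 'address'] (min_width=15, slack=6)
Line 3: ['violin', 'string'] (min_width=13, slack=8)
Line 4: ['orchestra', 'library'] (min_width=17, slack=4)
Line 5: ['sound', 'architect', 'milk'] (min_width=20, slack=1)
Line 6: ['system', 'lion', 'south'] (min_width=17, slack=4)
Line 7: ['festival'] (min_width=8, slack=13)
Total lines: 7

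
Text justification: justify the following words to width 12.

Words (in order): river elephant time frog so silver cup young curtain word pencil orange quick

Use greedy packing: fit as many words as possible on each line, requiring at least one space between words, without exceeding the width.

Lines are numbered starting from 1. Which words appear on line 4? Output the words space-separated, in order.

Answer: silver cup

Derivation:
Line 1: ['river'] (min_width=5, slack=7)
Line 2: ['elephant'] (min_width=8, slack=4)
Line 3: ['time', 'frog', 'so'] (min_width=12, slack=0)
Line 4: ['silver', 'cup'] (min_width=10, slack=2)
Line 5: ['young'] (min_width=5, slack=7)
Line 6: ['curtain', 'word'] (min_width=12, slack=0)
Line 7: ['pencil'] (min_width=6, slack=6)
Line 8: ['orange', 'quick'] (min_width=12, slack=0)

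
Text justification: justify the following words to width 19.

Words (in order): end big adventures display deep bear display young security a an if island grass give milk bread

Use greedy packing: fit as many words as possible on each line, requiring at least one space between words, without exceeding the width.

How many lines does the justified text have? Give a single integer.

Answer: 6

Derivation:
Line 1: ['end', 'big', 'adventures'] (min_width=18, slack=1)
Line 2: ['display', 'deep', 'bear'] (min_width=17, slack=2)
Line 3: ['display', 'young'] (min_width=13, slack=6)
Line 4: ['security', 'a', 'an', 'if'] (min_width=16, slack=3)
Line 5: ['island', 'grass', 'give'] (min_width=17, slack=2)
Line 6: ['milk', 'bread'] (min_width=10, slack=9)
Total lines: 6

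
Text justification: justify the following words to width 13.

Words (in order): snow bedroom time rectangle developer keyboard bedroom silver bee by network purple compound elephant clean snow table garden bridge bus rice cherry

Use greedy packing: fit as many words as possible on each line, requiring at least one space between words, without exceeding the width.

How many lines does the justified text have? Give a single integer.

Line 1: ['snow', 'bedroom'] (min_width=12, slack=1)
Line 2: ['time'] (min_width=4, slack=9)
Line 3: ['rectangle'] (min_width=9, slack=4)
Line 4: ['developer'] (min_width=9, slack=4)
Line 5: ['keyboard'] (min_width=8, slack=5)
Line 6: ['bedroom'] (min_width=7, slack=6)
Line 7: ['silver', 'bee', 'by'] (min_width=13, slack=0)
Line 8: ['network'] (min_width=7, slack=6)
Line 9: ['purple'] (min_width=6, slack=7)
Line 10: ['compound'] (min_width=8, slack=5)
Line 11: ['elephant'] (min_width=8, slack=5)
Line 12: ['clean', 'snow'] (min_width=10, slack=3)
Line 13: ['table', 'garden'] (min_width=12, slack=1)
Line 14: ['bridge', 'bus'] (min_width=10, slack=3)
Line 15: ['rice', 'cherry'] (min_width=11, slack=2)
Total lines: 15

Answer: 15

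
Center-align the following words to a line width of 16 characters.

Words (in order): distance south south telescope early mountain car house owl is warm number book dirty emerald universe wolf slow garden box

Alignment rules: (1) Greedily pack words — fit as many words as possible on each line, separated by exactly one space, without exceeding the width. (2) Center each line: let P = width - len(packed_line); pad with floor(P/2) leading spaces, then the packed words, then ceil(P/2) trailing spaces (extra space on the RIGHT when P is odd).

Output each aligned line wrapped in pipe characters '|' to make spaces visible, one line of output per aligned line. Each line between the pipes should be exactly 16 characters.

Line 1: ['distance', 'south'] (min_width=14, slack=2)
Line 2: ['south', 'telescope'] (min_width=15, slack=1)
Line 3: ['early', 'mountain'] (min_width=14, slack=2)
Line 4: ['car', 'house', 'owl', 'is'] (min_width=16, slack=0)
Line 5: ['warm', 'number', 'book'] (min_width=16, slack=0)
Line 6: ['dirty', 'emerald'] (min_width=13, slack=3)
Line 7: ['universe', 'wolf'] (min_width=13, slack=3)
Line 8: ['slow', 'garden', 'box'] (min_width=15, slack=1)

Answer: | distance south |
|south telescope |
| early mountain |
|car house owl is|
|warm number book|
| dirty emerald  |
| universe wolf  |
|slow garden box |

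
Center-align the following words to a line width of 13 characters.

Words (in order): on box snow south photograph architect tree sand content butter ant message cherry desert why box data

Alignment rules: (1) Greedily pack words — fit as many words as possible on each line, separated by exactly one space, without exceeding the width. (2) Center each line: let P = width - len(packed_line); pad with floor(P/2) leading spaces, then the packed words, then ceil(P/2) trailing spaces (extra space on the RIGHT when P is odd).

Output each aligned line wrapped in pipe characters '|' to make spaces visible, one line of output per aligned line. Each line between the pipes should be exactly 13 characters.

Answer: | on box snow |
|    south    |
| photograph  |
|  architect  |
|  tree sand  |
|   content   |
| butter ant  |
|   message   |
|cherry desert|
|why box data |

Derivation:
Line 1: ['on', 'box', 'snow'] (min_width=11, slack=2)
Line 2: ['south'] (min_width=5, slack=8)
Line 3: ['photograph'] (min_width=10, slack=3)
Line 4: ['architect'] (min_width=9, slack=4)
Line 5: ['tree', 'sand'] (min_width=9, slack=4)
Line 6: ['content'] (min_width=7, slack=6)
Line 7: ['butter', 'ant'] (min_width=10, slack=3)
Line 8: ['message'] (min_width=7, slack=6)
Line 9: ['cherry', 'desert'] (min_width=13, slack=0)
Line 10: ['why', 'box', 'data'] (min_width=12, slack=1)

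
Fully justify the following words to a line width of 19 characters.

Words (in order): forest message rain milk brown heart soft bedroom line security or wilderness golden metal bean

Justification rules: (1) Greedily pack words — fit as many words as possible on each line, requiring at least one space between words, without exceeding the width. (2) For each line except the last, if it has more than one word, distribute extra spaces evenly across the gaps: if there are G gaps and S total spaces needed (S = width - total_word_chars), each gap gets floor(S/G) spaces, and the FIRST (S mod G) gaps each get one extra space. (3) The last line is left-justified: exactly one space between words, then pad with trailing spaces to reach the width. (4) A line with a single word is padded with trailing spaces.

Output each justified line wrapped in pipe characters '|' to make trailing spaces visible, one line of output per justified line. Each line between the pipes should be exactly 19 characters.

Answer: |forest message rain|
|milk   brown  heart|
|soft  bedroom  line|
|security         or|
|wilderness   golden|
|metal bean         |

Derivation:
Line 1: ['forest', 'message', 'rain'] (min_width=19, slack=0)
Line 2: ['milk', 'brown', 'heart'] (min_width=16, slack=3)
Line 3: ['soft', 'bedroom', 'line'] (min_width=17, slack=2)
Line 4: ['security', 'or'] (min_width=11, slack=8)
Line 5: ['wilderness', 'golden'] (min_width=17, slack=2)
Line 6: ['metal', 'bean'] (min_width=10, slack=9)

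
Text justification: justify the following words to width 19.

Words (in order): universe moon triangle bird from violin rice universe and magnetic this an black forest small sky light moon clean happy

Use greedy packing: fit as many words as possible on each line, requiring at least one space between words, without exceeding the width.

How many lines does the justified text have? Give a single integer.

Answer: 8

Derivation:
Line 1: ['universe', 'moon'] (min_width=13, slack=6)
Line 2: ['triangle', 'bird', 'from'] (min_width=18, slack=1)
Line 3: ['violin', 'rice'] (min_width=11, slack=8)
Line 4: ['universe', 'and'] (min_width=12, slack=7)
Line 5: ['magnetic', 'this', 'an'] (min_width=16, slack=3)
Line 6: ['black', 'forest', 'small'] (min_width=18, slack=1)
Line 7: ['sky', 'light', 'moon'] (min_width=14, slack=5)
Line 8: ['clean', 'happy'] (min_width=11, slack=8)
Total lines: 8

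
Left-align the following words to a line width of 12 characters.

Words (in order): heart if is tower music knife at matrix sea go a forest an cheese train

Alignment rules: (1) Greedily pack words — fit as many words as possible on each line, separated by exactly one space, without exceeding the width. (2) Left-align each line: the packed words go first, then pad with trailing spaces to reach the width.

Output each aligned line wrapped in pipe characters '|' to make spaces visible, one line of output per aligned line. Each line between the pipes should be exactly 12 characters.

Line 1: ['heart', 'if', 'is'] (min_width=11, slack=1)
Line 2: ['tower', 'music'] (min_width=11, slack=1)
Line 3: ['knife', 'at'] (min_width=8, slack=4)
Line 4: ['matrix', 'sea'] (min_width=10, slack=2)
Line 5: ['go', 'a', 'forest'] (min_width=11, slack=1)
Line 6: ['an', 'cheese'] (min_width=9, slack=3)
Line 7: ['train'] (min_width=5, slack=7)

Answer: |heart if is |
|tower music |
|knife at    |
|matrix sea  |
|go a forest |
|an cheese   |
|train       |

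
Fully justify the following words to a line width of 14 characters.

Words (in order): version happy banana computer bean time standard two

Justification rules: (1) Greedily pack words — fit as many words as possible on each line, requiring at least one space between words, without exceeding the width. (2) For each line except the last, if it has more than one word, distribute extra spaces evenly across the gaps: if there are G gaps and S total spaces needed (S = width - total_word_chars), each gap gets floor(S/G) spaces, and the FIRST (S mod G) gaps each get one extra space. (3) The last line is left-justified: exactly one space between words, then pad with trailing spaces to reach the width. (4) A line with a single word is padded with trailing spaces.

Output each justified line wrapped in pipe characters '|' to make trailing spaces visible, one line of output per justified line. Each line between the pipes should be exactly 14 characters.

Answer: |version  happy|
|banana        |
|computer  bean|
|time  standard|
|two           |

Derivation:
Line 1: ['version', 'happy'] (min_width=13, slack=1)
Line 2: ['banana'] (min_width=6, slack=8)
Line 3: ['computer', 'bean'] (min_width=13, slack=1)
Line 4: ['time', 'standard'] (min_width=13, slack=1)
Line 5: ['two'] (min_width=3, slack=11)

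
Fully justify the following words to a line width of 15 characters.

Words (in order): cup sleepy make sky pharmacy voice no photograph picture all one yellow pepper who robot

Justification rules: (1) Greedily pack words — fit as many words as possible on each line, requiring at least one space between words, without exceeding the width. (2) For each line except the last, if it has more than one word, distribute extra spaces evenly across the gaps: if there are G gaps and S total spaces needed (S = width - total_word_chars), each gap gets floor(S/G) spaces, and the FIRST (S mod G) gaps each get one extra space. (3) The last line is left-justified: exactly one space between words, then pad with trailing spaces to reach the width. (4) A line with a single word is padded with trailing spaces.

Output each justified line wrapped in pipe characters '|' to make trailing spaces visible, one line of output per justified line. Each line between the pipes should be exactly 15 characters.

Answer: |cup sleepy make|
|sky    pharmacy|
|voice        no|
|photograph     |
|picture all one|
|yellow   pepper|
|who robot      |

Derivation:
Line 1: ['cup', 'sleepy', 'make'] (min_width=15, slack=0)
Line 2: ['sky', 'pharmacy'] (min_width=12, slack=3)
Line 3: ['voice', 'no'] (min_width=8, slack=7)
Line 4: ['photograph'] (min_width=10, slack=5)
Line 5: ['picture', 'all', 'one'] (min_width=15, slack=0)
Line 6: ['yellow', 'pepper'] (min_width=13, slack=2)
Line 7: ['who', 'robot'] (min_width=9, slack=6)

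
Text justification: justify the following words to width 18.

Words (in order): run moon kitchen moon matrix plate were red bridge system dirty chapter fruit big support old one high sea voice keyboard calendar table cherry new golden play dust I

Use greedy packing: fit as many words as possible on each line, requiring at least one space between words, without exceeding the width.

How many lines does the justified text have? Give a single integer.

Line 1: ['run', 'moon', 'kitchen'] (min_width=16, slack=2)
Line 2: ['moon', 'matrix', 'plate'] (min_width=17, slack=1)
Line 3: ['were', 'red', 'bridge'] (min_width=15, slack=3)
Line 4: ['system', 'dirty'] (min_width=12, slack=6)
Line 5: ['chapter', 'fruit', 'big'] (min_width=17, slack=1)
Line 6: ['support', 'old', 'one'] (min_width=15, slack=3)
Line 7: ['high', 'sea', 'voice'] (min_width=14, slack=4)
Line 8: ['keyboard', 'calendar'] (min_width=17, slack=1)
Line 9: ['table', 'cherry', 'new'] (min_width=16, slack=2)
Line 10: ['golden', 'play', 'dust', 'I'] (min_width=18, slack=0)
Total lines: 10

Answer: 10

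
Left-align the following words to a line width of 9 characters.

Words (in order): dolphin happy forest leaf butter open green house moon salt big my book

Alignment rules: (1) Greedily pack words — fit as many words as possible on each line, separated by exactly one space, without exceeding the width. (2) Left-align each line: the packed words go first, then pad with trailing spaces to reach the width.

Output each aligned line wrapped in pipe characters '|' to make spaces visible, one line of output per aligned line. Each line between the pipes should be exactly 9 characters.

Line 1: ['dolphin'] (min_width=7, slack=2)
Line 2: ['happy'] (min_width=5, slack=4)
Line 3: ['forest'] (min_width=6, slack=3)
Line 4: ['leaf'] (min_width=4, slack=5)
Line 5: ['butter'] (min_width=6, slack=3)
Line 6: ['open'] (min_width=4, slack=5)
Line 7: ['green'] (min_width=5, slack=4)
Line 8: ['house'] (min_width=5, slack=4)
Line 9: ['moon', 'salt'] (min_width=9, slack=0)
Line 10: ['big', 'my'] (min_width=6, slack=3)
Line 11: ['book'] (min_width=4, slack=5)

Answer: |dolphin  |
|happy    |
|forest   |
|leaf     |
|butter   |
|open     |
|green    |
|house    |
|moon salt|
|big my   |
|book     |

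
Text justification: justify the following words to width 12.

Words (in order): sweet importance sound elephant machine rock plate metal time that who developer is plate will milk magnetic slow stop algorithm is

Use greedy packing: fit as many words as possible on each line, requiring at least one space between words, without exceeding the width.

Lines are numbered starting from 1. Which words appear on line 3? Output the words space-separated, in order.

Line 1: ['sweet'] (min_width=5, slack=7)
Line 2: ['importance'] (min_width=10, slack=2)
Line 3: ['sound'] (min_width=5, slack=7)
Line 4: ['elephant'] (min_width=8, slack=4)
Line 5: ['machine', 'rock'] (min_width=12, slack=0)
Line 6: ['plate', 'metal'] (min_width=11, slack=1)
Line 7: ['time', 'that'] (min_width=9, slack=3)
Line 8: ['who'] (min_width=3, slack=9)
Line 9: ['developer', 'is'] (min_width=12, slack=0)
Line 10: ['plate', 'will'] (min_width=10, slack=2)
Line 11: ['milk'] (min_width=4, slack=8)
Line 12: ['magnetic'] (min_width=8, slack=4)
Line 13: ['slow', 'stop'] (min_width=9, slack=3)
Line 14: ['algorithm', 'is'] (min_width=12, slack=0)

Answer: sound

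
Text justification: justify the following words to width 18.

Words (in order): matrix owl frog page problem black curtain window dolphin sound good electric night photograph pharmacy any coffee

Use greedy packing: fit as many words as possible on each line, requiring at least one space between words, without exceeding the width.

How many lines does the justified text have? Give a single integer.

Line 1: ['matrix', 'owl', 'frog'] (min_width=15, slack=3)
Line 2: ['page', 'problem', 'black'] (min_width=18, slack=0)
Line 3: ['curtain', 'window'] (min_width=14, slack=4)
Line 4: ['dolphin', 'sound', 'good'] (min_width=18, slack=0)
Line 5: ['electric', 'night'] (min_width=14, slack=4)
Line 6: ['photograph'] (min_width=10, slack=8)
Line 7: ['pharmacy', 'any'] (min_width=12, slack=6)
Line 8: ['coffee'] (min_width=6, slack=12)
Total lines: 8

Answer: 8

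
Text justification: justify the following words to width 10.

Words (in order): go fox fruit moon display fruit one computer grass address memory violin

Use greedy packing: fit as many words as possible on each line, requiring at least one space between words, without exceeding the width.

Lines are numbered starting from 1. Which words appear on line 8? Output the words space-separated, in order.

Line 1: ['go', 'fox'] (min_width=6, slack=4)
Line 2: ['fruit', 'moon'] (min_width=10, slack=0)
Line 3: ['display'] (min_width=7, slack=3)
Line 4: ['fruit', 'one'] (min_width=9, slack=1)
Line 5: ['computer'] (min_width=8, slack=2)
Line 6: ['grass'] (min_width=5, slack=5)
Line 7: ['address'] (min_width=7, slack=3)
Line 8: ['memory'] (min_width=6, slack=4)
Line 9: ['violin'] (min_width=6, slack=4)

Answer: memory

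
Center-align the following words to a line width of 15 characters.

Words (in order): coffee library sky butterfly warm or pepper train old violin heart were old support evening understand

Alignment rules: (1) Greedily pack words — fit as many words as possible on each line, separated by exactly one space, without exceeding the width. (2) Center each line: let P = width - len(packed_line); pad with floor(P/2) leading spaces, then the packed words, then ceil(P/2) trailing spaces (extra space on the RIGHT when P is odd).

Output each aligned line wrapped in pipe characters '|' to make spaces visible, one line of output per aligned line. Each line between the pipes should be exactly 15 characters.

Answer: |coffee library |
| sky butterfly |
|warm or pepper |
|   train old   |
| violin heart  |
|   were old    |
|support evening|
|  understand   |

Derivation:
Line 1: ['coffee', 'library'] (min_width=14, slack=1)
Line 2: ['sky', 'butterfly'] (min_width=13, slack=2)
Line 3: ['warm', 'or', 'pepper'] (min_width=14, slack=1)
Line 4: ['train', 'old'] (min_width=9, slack=6)
Line 5: ['violin', 'heart'] (min_width=12, slack=3)
Line 6: ['were', 'old'] (min_width=8, slack=7)
Line 7: ['support', 'evening'] (min_width=15, slack=0)
Line 8: ['understand'] (min_width=10, slack=5)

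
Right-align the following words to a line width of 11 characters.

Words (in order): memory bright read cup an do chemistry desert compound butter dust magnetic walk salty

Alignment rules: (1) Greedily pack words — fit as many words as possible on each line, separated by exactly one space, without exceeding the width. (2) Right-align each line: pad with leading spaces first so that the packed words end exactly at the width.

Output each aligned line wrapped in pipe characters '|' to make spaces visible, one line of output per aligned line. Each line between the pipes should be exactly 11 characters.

Line 1: ['memory'] (min_width=6, slack=5)
Line 2: ['bright', 'read'] (min_width=11, slack=0)
Line 3: ['cup', 'an', 'do'] (min_width=9, slack=2)
Line 4: ['chemistry'] (min_width=9, slack=2)
Line 5: ['desert'] (min_width=6, slack=5)
Line 6: ['compound'] (min_width=8, slack=3)
Line 7: ['butter', 'dust'] (min_width=11, slack=0)
Line 8: ['magnetic'] (min_width=8, slack=3)
Line 9: ['walk', 'salty'] (min_width=10, slack=1)

Answer: |     memory|
|bright read|
|  cup an do|
|  chemistry|
|     desert|
|   compound|
|butter dust|
|   magnetic|
| walk salty|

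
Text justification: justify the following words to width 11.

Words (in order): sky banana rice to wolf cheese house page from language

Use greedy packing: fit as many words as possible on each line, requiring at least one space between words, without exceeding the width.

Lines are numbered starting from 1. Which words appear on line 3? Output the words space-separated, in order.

Answer: wolf cheese

Derivation:
Line 1: ['sky', 'banana'] (min_width=10, slack=1)
Line 2: ['rice', 'to'] (min_width=7, slack=4)
Line 3: ['wolf', 'cheese'] (min_width=11, slack=0)
Line 4: ['house', 'page'] (min_width=10, slack=1)
Line 5: ['from'] (min_width=4, slack=7)
Line 6: ['language'] (min_width=8, slack=3)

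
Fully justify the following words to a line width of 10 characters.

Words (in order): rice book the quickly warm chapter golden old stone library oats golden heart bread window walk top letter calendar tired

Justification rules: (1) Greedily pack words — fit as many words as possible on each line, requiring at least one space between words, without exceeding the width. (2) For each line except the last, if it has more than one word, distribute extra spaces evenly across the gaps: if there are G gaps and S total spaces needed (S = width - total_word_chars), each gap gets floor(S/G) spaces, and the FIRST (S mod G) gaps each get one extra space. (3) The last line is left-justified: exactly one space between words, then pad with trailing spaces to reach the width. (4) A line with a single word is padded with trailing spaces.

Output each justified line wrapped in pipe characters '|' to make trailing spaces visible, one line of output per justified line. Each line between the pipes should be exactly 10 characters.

Answer: |rice  book|
|the       |
|quickly   |
|warm      |
|chapter   |
|golden old|
|stone     |
|library   |
|oats      |
|golden    |
|heart     |
|bread     |
|window    |
|walk   top|
|letter    |
|calendar  |
|tired     |

Derivation:
Line 1: ['rice', 'book'] (min_width=9, slack=1)
Line 2: ['the'] (min_width=3, slack=7)
Line 3: ['quickly'] (min_width=7, slack=3)
Line 4: ['warm'] (min_width=4, slack=6)
Line 5: ['chapter'] (min_width=7, slack=3)
Line 6: ['golden', 'old'] (min_width=10, slack=0)
Line 7: ['stone'] (min_width=5, slack=5)
Line 8: ['library'] (min_width=7, slack=3)
Line 9: ['oats'] (min_width=4, slack=6)
Line 10: ['golden'] (min_width=6, slack=4)
Line 11: ['heart'] (min_width=5, slack=5)
Line 12: ['bread'] (min_width=5, slack=5)
Line 13: ['window'] (min_width=6, slack=4)
Line 14: ['walk', 'top'] (min_width=8, slack=2)
Line 15: ['letter'] (min_width=6, slack=4)
Line 16: ['calendar'] (min_width=8, slack=2)
Line 17: ['tired'] (min_width=5, slack=5)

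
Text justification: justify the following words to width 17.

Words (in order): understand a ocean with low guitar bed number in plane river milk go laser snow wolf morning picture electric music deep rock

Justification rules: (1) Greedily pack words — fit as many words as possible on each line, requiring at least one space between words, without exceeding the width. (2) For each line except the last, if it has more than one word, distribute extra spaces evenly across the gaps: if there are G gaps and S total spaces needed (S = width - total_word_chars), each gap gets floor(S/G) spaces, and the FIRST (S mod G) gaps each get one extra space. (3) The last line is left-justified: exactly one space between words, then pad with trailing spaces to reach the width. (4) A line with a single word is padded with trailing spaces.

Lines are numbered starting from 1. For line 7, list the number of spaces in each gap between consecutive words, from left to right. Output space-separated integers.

Answer: 2

Derivation:
Line 1: ['understand', 'a'] (min_width=12, slack=5)
Line 2: ['ocean', 'with', 'low'] (min_width=14, slack=3)
Line 3: ['guitar', 'bed', 'number'] (min_width=17, slack=0)
Line 4: ['in', 'plane', 'river'] (min_width=14, slack=3)
Line 5: ['milk', 'go', 'laser'] (min_width=13, slack=4)
Line 6: ['snow', 'wolf', 'morning'] (min_width=17, slack=0)
Line 7: ['picture', 'electric'] (min_width=16, slack=1)
Line 8: ['music', 'deep', 'rock'] (min_width=15, slack=2)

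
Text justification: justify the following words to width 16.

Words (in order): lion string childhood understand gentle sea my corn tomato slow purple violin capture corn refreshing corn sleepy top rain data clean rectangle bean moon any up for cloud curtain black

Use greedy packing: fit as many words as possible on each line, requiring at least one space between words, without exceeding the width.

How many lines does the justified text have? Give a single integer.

Answer: 14

Derivation:
Line 1: ['lion', 'string'] (min_width=11, slack=5)
Line 2: ['childhood'] (min_width=9, slack=7)
Line 3: ['understand'] (min_width=10, slack=6)
Line 4: ['gentle', 'sea', 'my'] (min_width=13, slack=3)
Line 5: ['corn', 'tomato', 'slow'] (min_width=16, slack=0)
Line 6: ['purple', 'violin'] (min_width=13, slack=3)
Line 7: ['capture', 'corn'] (min_width=12, slack=4)
Line 8: ['refreshing', 'corn'] (min_width=15, slack=1)
Line 9: ['sleepy', 'top', 'rain'] (min_width=15, slack=1)
Line 10: ['data', 'clean'] (min_width=10, slack=6)
Line 11: ['rectangle', 'bean'] (min_width=14, slack=2)
Line 12: ['moon', 'any', 'up', 'for'] (min_width=15, slack=1)
Line 13: ['cloud', 'curtain'] (min_width=13, slack=3)
Line 14: ['black'] (min_width=5, slack=11)
Total lines: 14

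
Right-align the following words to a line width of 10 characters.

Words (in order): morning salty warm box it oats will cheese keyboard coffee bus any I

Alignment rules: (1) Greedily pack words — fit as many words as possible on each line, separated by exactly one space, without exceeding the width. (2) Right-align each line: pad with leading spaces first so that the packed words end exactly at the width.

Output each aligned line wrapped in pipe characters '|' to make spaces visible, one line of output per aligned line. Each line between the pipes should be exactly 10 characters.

Answer: |   morning|
|salty warm|
|    box it|
| oats will|
|    cheese|
|  keyboard|
|coffee bus|
|     any I|

Derivation:
Line 1: ['morning'] (min_width=7, slack=3)
Line 2: ['salty', 'warm'] (min_width=10, slack=0)
Line 3: ['box', 'it'] (min_width=6, slack=4)
Line 4: ['oats', 'will'] (min_width=9, slack=1)
Line 5: ['cheese'] (min_width=6, slack=4)
Line 6: ['keyboard'] (min_width=8, slack=2)
Line 7: ['coffee', 'bus'] (min_width=10, slack=0)
Line 8: ['any', 'I'] (min_width=5, slack=5)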